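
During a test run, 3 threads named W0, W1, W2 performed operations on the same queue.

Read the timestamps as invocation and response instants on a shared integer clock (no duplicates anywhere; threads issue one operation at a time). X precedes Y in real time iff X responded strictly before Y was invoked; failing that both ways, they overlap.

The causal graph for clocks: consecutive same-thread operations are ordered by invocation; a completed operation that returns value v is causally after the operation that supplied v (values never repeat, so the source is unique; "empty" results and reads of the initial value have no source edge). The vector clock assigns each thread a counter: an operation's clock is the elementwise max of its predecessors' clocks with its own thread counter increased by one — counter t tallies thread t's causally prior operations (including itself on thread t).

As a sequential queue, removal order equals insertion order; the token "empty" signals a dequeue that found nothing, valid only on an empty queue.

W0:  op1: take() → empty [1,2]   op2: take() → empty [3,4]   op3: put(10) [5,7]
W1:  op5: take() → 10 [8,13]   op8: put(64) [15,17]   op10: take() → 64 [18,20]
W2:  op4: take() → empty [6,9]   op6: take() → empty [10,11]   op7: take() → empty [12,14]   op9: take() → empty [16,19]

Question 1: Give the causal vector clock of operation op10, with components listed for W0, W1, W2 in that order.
(3, 3, 0)

VC(op4, invoked at 6): no causal predecessors; +1 on W2 → (0, 0, 1)
VC(op1, invoked at 1): no causal predecessors; +1 on W0 → (1, 0, 0)
invoked at 10, op6 merges VC(op4)=(0, 0, 1) and bumps W2's slot → (0, 0, 2)
invoked at 3, op2 merges VC(op1)=(1, 0, 0) and bumps W0's slot → (2, 0, 0)
invoked at 12, op7 merges VC(op6)=(0, 0, 2) and bumps W2's slot → (0, 0, 3)
invoked at 5, op3 merges VC(op2)=(2, 0, 0) and bumps W0's slot → (3, 0, 0)
invoked at 16, op9 merges VC(op7)=(0, 0, 3) and bumps W2's slot → (0, 0, 4)
invoked at 8, op5 merges VC(op3)=(3, 0, 0) and bumps W1's slot → (3, 1, 0)
invoked at 15, op8 merges VC(op5)=(3, 1, 0) and bumps W1's slot → (3, 2, 0)
invoked at 18, op10 merges VC(op8)=(3, 2, 0) and bumps W1's slot → (3, 3, 0)
target: VC(op10) = (3, 3, 0)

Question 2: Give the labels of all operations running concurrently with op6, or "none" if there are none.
op5

op6 runs from 10 to 11; window-overlapping ops are concurrent
op1 [1,2]: before
op2 [3,4]: before
op3 [5,7]: before
op4 [6,9]: before
op5 [8,13]: concurrent
op7 [12,14]: after
op8 [15,17]: after
op9 [16,19]: after
op10 [18,20]: after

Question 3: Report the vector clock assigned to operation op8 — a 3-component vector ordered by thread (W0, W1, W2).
(3, 2, 0)

no predecessors for op4 (invoked 6): W2 increments from zero → (0, 0, 1)
no predecessors for op1 (invoked 1): W0 increments from zero → (1, 0, 0)
VC(op6, invoked at 10): max of VC(op4)=(0, 0, 1), then +1 on thread W2 → (0, 0, 2)
VC(op2, invoked at 3): max of VC(op1)=(1, 0, 0), then +1 on thread W0 → (2, 0, 0)
VC(op7, invoked at 12): max of VC(op6)=(0, 0, 2), then +1 on thread W2 → (0, 0, 3)
VC(op3, invoked at 5): max of VC(op2)=(2, 0, 0), then +1 on thread W0 → (3, 0, 0)
VC(op9, invoked at 16): max of VC(op7)=(0, 0, 3), then +1 on thread W2 → (0, 0, 4)
VC(op5, invoked at 8): max of VC(op3)=(3, 0, 0), then +1 on thread W1 → (3, 1, 0)
VC(op8, invoked at 15): max of VC(op5)=(3, 1, 0), then +1 on thread W1 → (3, 2, 0)
VC(op10, invoked at 18): max of VC(op8)=(3, 2, 0), then +1 on thread W1 → (3, 3, 0)
target: VC(op8) = (3, 2, 0)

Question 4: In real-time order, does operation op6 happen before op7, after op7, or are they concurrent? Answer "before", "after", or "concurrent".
before

op6 spans [10,11], op7 spans [12,14]
resp(op6)=11 < inv(op7)=12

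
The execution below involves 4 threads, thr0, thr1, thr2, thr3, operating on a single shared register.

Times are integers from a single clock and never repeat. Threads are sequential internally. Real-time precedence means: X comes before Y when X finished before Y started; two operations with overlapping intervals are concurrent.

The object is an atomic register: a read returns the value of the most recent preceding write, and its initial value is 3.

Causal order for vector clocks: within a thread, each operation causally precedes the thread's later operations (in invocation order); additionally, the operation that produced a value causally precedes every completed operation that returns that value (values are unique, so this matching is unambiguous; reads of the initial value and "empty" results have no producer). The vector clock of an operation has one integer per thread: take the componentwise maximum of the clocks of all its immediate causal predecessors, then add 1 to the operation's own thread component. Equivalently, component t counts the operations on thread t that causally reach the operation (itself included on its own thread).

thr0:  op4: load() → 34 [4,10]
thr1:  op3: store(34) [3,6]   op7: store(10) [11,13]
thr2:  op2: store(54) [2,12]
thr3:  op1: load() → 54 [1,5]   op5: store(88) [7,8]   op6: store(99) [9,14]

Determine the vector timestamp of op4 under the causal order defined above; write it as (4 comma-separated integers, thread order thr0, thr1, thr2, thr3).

(1, 1, 0, 0)

op2, invoked 2, has no incoming edges; only thr2's bump applies → (0, 0, 1, 0)
op3, invoked 3, has no incoming edges; only thr1's bump applies → (0, 1, 0, 0)
op1, invoked 1, takes VC(op2)=(0, 0, 1, 0) under max, adds 1 for thr3 → (0, 0, 1, 1)
op7, invoked 11, takes VC(op3)=(0, 1, 0, 0) under max, adds 1 for thr1 → (0, 2, 0, 0)
op4, invoked 4, takes VC(op3)=(0, 1, 0, 0) under max, adds 1 for thr0 → (1, 1, 0, 0)
op5, invoked 7, takes VC(op1)=(0, 0, 1, 1) under max, adds 1 for thr3 → (0, 0, 1, 2)
op6, invoked 9, takes VC(op5)=(0, 0, 1, 2) under max, adds 1 for thr3 → (0, 0, 1, 3)
target: VC(op4) = (1, 1, 0, 0)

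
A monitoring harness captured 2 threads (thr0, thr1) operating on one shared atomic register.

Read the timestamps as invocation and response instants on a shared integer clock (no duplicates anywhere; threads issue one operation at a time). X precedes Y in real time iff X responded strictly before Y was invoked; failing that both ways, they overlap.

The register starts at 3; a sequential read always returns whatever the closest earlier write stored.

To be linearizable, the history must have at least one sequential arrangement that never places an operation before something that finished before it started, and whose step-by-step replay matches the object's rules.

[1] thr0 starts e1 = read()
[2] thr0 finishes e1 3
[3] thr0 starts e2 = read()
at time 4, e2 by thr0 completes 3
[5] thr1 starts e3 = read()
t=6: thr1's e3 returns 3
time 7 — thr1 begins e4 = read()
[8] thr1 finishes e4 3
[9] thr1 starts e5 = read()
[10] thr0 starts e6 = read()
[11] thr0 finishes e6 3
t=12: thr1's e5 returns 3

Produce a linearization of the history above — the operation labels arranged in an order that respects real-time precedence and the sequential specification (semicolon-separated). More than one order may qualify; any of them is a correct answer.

e1; e2; e3; e4; e5; e6

after step 1 (e1 read() → 3): value 3
after step 2 (e2 read() → 3): value 3
after step 3 (e3 read() → 3): value 3
after step 4 (e4 read() → 3): value 3
after step 5 (e5 read() → 3): value 3
after step 6 (e6 read() → 3): value 3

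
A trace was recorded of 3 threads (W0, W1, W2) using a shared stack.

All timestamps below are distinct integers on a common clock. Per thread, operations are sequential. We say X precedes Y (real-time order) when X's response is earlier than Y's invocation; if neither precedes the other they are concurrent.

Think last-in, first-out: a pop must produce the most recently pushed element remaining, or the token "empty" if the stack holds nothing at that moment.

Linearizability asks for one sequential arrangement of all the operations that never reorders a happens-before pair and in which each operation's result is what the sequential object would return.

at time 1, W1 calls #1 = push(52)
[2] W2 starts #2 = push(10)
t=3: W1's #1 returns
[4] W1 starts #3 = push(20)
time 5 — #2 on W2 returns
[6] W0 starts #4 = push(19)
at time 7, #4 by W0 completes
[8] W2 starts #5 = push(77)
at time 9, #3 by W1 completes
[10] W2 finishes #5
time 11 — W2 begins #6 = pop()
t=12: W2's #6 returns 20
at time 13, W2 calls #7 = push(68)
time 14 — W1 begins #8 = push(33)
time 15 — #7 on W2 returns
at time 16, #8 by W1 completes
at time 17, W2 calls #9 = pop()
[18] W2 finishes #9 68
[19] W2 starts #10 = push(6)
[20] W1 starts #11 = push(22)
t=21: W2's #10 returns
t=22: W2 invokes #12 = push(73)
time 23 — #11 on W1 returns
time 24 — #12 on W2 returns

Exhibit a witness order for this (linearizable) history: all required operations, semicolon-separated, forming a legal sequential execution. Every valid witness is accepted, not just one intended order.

#1; #2; #4; #5; #3; #6; #8; #7; #9; #10; #11; #12

after step 1 (#1 push(52)): stack <52>
after step 2 (#2 push(10)): stack <52,10>
after step 3 (#4 push(19)): stack <52,10,19>
after step 4 (#5 push(77)): stack <52,10,19,77>
after step 5 (#3 push(20)): stack <52,10,19,77,20>
after step 6 (#6 pop() → 20): stack <52,10,19,77>
after step 7 (#8 push(33)): stack <52,10,19,77,33>
after step 8 (#7 push(68)): stack <52,10,19,77,33,68>
after step 9 (#9 pop() → 68): stack <52,10,19,77,33>
after step 10 (#10 push(6)): stack <52,10,19,77,33,6>
after step 11 (#11 push(22)): stack <52,10,19,77,33,6,22>
after step 12 (#12 push(73)): stack <52,10,19,77,33,6,22,73>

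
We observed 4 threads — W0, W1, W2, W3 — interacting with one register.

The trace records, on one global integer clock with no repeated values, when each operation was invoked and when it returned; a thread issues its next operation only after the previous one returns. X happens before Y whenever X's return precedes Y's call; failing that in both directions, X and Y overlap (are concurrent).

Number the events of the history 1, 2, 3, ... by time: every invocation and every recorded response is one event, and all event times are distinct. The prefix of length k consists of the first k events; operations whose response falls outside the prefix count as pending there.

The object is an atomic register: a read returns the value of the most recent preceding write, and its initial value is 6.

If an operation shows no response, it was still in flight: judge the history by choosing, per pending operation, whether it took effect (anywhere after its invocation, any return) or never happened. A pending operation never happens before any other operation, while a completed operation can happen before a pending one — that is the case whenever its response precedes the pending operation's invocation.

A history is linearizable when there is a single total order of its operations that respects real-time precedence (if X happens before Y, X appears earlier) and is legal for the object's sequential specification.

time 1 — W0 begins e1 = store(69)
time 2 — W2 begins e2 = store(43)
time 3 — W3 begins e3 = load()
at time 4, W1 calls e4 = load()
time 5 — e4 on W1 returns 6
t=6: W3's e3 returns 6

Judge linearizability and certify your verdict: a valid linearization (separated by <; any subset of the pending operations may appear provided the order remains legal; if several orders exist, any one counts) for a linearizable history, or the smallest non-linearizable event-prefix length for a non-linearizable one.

step 1: e3 load() → 6 — value 6
step 2: e4 load() → 6 — value 6

linearizable — witness: e3 < e4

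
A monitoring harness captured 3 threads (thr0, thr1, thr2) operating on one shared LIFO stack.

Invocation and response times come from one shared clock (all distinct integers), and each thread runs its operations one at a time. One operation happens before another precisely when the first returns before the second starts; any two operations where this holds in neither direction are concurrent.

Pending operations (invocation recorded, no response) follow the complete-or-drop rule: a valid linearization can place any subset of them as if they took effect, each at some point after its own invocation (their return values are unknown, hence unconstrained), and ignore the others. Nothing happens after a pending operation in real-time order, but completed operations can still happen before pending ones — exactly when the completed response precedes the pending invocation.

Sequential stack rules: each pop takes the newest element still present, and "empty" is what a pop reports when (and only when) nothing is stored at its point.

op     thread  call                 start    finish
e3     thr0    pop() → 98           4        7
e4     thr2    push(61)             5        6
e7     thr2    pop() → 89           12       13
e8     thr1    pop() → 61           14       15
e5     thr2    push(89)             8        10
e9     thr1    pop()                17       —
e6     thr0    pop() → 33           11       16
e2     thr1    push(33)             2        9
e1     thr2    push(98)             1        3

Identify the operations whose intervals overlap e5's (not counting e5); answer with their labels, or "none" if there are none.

e2

e5 runs from 8 to 10; window-overlapping ops are concurrent
e1 [1,3]: before
e2 [2,9]: concurrent
e3 [4,7]: before
e4 [5,6]: before
e6 [11,16]: after
e7 [12,13]: after
e8 [14,15]: after
e9 [17,…): after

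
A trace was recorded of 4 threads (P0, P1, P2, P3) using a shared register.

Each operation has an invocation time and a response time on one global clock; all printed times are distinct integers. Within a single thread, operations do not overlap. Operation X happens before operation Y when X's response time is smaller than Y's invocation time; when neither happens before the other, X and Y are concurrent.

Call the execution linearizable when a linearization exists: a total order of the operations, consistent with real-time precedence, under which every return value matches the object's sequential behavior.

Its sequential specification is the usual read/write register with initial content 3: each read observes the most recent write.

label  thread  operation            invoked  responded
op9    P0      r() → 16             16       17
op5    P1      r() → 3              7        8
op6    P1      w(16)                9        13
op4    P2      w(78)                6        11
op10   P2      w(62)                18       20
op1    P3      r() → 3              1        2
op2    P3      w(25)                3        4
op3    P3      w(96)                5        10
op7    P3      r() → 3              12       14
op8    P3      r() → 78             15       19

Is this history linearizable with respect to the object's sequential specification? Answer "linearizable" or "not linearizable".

already the first 8 events (up to op5's response at time 8) admit no linearization; the first 7 still do
a single order respects real time; the 3 completed register operations fail replay along it
completion choices over the 2 pending operations (op3, op4) were checked; none helps
take op1, op2, op5 (pending dropped): step 3 already fails, because op5 r() → 3 cannot occur there

not linearizable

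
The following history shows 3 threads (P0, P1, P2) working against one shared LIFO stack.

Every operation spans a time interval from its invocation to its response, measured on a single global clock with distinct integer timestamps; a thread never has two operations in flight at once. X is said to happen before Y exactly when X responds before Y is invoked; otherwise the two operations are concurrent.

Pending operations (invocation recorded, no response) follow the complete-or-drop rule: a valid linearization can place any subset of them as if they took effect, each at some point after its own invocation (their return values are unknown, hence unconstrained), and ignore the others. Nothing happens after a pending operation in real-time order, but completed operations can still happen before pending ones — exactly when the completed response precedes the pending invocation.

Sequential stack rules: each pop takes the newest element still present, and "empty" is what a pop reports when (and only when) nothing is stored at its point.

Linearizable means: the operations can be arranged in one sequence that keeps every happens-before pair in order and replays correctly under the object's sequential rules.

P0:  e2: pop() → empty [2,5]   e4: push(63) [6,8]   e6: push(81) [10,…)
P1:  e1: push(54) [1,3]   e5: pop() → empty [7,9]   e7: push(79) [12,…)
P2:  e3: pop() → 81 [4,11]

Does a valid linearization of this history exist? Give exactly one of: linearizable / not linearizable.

not linearizable

through event 10 a valid linearization exists; event 11 (e3 responding at time 11) ends that
no legal order exists: 14 real-time-consistent candidates over 5 completed LIFO stack operations, all rejected
completion choices over the 1 pending operation (e6) were checked; none helps
for example e1, e2, e3, e4, e5 (pending dropped) fails at step 2: e2 pop() → empty is not legal there
for example e1, e2, e3, e5, e4 (pending dropped) fails at step 2: e2 pop() → empty is not legal there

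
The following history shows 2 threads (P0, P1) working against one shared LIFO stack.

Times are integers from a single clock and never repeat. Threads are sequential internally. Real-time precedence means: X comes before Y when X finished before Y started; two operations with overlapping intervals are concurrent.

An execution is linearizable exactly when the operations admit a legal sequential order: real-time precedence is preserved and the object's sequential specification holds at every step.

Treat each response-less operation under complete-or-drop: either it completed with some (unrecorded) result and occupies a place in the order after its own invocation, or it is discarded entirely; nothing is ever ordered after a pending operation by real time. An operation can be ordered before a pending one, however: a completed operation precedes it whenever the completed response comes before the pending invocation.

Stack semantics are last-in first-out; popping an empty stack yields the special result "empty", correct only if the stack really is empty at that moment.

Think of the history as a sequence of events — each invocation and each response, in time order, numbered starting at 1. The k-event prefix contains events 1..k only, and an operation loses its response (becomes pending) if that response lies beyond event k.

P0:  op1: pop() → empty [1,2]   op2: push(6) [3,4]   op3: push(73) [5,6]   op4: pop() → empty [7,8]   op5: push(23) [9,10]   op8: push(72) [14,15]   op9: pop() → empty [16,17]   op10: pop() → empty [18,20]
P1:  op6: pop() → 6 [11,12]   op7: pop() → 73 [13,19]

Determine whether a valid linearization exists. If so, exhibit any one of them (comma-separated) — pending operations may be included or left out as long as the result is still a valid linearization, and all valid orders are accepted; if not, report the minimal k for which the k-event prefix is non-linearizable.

prefix check: 1..7 passes, 1..8 fails once op4's time-8 response joins
a single order respects real time; the 4 completed LIFO stack operations fail replay along it
sample order op1, op2, op3, op4 stalls at step 4 — op4 pop() → empty has no legal effect

not linearizable — minimal violating prefix: 8 events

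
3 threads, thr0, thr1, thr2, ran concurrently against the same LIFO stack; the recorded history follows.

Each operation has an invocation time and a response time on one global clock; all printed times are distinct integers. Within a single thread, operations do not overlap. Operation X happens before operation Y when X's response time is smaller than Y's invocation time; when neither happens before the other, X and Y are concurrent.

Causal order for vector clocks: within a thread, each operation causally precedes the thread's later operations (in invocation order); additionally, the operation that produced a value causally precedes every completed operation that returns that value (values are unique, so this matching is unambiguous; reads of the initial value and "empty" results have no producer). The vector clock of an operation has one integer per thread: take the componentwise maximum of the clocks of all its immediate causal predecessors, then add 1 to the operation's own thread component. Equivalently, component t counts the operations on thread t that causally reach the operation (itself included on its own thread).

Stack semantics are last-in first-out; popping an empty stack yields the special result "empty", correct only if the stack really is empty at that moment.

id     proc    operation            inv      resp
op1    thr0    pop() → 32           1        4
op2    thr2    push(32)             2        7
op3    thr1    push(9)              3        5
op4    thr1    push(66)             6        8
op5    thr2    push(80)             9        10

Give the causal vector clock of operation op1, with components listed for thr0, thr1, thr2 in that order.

(1, 0, 1)

op2, invoked 2, has no incoming edges; only thr2's bump applies → (0, 0, 1)
op3, invoked 3, has no incoming edges; only thr1's bump applies → (0, 1, 0)
VC(op5, invoked at 9): max of VC(op2)=(0, 0, 1), then +1 on thread thr2 → (0, 0, 2)
VC(op4, invoked at 6): max of VC(op3)=(0, 1, 0), then +1 on thread thr1 → (0, 2, 0)
VC(op1, invoked at 1): max of VC(op2)=(0, 0, 1), then +1 on thread thr0 → (1, 0, 1)
target: VC(op1) = (1, 0, 1)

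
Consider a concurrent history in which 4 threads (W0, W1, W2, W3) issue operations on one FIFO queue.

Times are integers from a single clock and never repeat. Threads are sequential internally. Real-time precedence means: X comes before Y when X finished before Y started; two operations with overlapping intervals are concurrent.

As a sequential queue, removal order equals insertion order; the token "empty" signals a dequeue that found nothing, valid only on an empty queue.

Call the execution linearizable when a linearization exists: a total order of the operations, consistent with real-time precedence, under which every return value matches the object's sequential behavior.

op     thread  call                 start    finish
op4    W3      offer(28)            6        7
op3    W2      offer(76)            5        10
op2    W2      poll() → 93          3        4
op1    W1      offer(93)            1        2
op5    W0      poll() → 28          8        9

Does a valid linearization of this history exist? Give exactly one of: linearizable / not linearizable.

a witness: op1, op2, op4, op3, op5
1. op1 offer(93), leaving queue <93>
2. op2 poll() → 93, leaving queue <>
3. op4 offer(28), leaving queue <28>
4. op3 offer(76), leaving queue <28,76>
5. op5 poll() → 28, leaving queue <76>

linearizable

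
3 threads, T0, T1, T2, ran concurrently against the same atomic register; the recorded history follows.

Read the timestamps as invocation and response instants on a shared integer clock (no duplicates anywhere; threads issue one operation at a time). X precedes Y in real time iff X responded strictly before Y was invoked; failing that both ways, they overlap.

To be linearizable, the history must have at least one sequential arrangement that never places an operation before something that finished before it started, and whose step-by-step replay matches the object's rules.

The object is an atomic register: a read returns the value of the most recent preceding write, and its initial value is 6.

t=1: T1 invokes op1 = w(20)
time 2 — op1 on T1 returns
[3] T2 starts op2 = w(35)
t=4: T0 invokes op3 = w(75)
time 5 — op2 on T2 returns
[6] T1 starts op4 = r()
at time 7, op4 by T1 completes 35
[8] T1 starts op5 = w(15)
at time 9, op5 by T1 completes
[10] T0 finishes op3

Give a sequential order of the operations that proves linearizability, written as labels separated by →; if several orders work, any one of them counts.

op1 → op2 → op4 → op3 → op5

after step 1 (op1 w(20)): value 20
after step 2 (op2 w(35)): value 35
after step 3 (op4 r() → 35): value 35
after step 4 (op3 w(75)): value 75
after step 5 (op5 w(15)): value 15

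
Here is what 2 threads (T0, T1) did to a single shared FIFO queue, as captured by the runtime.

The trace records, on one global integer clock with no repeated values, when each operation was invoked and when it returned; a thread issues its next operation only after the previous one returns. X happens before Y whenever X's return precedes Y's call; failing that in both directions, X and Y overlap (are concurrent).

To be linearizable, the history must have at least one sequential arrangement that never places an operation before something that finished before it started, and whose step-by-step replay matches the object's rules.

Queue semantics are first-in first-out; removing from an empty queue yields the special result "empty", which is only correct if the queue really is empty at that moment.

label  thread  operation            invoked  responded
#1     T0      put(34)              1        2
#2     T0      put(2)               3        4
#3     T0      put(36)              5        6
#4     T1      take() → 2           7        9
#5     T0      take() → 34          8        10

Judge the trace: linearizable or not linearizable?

linearizable

one valid linearization: #1, #2, #3, #5, #4
after step 1 (#1 put(34)): queue <34>
after step 2 (#2 put(2)): queue <34,2>
after step 3 (#3 put(36)): queue <34,2,36>
after step 4 (#5 take() → 34): queue <2,36>
after step 5 (#4 take() → 2): queue <36>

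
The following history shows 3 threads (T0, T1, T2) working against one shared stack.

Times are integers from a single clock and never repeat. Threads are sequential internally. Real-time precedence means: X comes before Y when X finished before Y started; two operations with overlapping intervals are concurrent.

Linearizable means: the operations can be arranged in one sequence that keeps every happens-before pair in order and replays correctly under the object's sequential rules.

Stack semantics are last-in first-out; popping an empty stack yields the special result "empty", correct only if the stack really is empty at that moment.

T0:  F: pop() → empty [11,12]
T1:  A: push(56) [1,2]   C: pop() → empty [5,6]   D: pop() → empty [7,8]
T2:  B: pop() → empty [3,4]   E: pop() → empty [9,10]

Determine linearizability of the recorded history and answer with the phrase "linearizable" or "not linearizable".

not linearizable

through event 3 a valid linearization exists; event 4 (B responding at time 4) ends that
a single order respects real time; the 2 completed stack operations fail replay along it
e.g. A, B: illegal at step 2, since B pop() → empty cannot apply there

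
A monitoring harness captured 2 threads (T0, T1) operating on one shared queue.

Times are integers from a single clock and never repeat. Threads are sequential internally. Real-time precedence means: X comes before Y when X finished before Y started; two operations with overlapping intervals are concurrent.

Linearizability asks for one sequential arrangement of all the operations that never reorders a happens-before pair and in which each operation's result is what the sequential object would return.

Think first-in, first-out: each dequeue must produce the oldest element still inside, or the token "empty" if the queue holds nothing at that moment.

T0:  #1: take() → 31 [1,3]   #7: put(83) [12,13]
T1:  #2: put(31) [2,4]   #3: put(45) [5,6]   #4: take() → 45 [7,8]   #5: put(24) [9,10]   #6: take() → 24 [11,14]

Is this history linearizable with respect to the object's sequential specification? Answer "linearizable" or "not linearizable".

linearizable

a witness: #2, #1, #3, #4, #5, #6, #7
step 1: #2 put(31) — queue <31>
step 2: #1 take() → 31 — queue <>
step 3: #3 put(45) — queue <45>
step 4: #4 take() → 45 — queue <>
step 5: #5 put(24) — queue <24>
step 6: #6 take() → 24 — queue <>
step 7: #7 put(83) — queue <83>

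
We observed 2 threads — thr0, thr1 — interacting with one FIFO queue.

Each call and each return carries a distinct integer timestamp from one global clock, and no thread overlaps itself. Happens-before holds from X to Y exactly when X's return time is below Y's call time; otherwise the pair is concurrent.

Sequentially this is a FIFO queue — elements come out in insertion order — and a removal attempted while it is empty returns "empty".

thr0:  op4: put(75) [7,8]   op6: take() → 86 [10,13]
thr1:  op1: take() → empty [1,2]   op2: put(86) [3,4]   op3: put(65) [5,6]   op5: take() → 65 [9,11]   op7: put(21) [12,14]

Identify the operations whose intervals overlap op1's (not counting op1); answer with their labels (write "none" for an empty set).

concurrent with op1 ([1,2]): every op whose interval crosses 1..2
op2 [3,4]: after
op3 [5,6]: after
op4 [7,8]: after
op5 [9,11]: after
op6 [10,13]: after
op7 [12,14]: after

none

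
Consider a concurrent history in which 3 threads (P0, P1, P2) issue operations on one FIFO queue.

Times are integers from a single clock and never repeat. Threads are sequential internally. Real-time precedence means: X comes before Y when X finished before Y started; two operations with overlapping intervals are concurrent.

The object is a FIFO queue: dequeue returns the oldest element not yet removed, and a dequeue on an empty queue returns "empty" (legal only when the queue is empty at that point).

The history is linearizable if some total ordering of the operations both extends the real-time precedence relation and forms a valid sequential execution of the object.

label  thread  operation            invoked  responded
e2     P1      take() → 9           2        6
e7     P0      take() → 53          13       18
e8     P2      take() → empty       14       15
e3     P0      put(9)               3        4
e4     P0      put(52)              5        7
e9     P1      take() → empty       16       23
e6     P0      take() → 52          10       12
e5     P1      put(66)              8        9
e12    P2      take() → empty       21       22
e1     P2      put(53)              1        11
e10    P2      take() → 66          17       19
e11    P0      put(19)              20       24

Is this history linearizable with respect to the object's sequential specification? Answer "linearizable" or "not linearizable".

cut after 14 events: linearizable; cut after 15 events (e8 responds, time 15): not linearizable
7 completed operations, 18 real-time-consistent orders — every FIFO queue replay fails
no escape via the 1 pending operation (e7): every completion choice fails
one such order, e1, e2, e3, e4, e5, e6, e8 (pending dropped), breaks at step 2 where e2 take() → 9 is illegal
one such order, e1, e3, e2, e4, e5, e6, e8 (pending dropped), breaks at step 3 where e2 take() → 9 is illegal

not linearizable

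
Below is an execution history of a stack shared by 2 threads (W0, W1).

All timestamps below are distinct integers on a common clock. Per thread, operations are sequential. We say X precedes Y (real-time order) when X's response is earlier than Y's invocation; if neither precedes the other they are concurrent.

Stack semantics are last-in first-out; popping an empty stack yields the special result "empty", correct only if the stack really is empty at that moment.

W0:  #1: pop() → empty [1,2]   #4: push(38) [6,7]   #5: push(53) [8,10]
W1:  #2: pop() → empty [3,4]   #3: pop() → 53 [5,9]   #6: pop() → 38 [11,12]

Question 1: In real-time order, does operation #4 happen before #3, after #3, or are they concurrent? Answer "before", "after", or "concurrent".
concurrent

#4 spans [6,7], #3 spans [5,9]
the intervals overlap in both directions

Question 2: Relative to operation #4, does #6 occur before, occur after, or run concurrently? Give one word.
after

#6 spans [11,12], #4 spans [6,7]
resp(#4)=7 < inv(#6)=11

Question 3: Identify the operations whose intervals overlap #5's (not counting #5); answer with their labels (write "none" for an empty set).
#3

#5 spans [8,10]: anything still running between times 8 and 10 counts as concurrent
#1 [1,2]: before
#2 [3,4]: before
#3 [5,9]: concurrent
#4 [6,7]: before
#6 [11,12]: after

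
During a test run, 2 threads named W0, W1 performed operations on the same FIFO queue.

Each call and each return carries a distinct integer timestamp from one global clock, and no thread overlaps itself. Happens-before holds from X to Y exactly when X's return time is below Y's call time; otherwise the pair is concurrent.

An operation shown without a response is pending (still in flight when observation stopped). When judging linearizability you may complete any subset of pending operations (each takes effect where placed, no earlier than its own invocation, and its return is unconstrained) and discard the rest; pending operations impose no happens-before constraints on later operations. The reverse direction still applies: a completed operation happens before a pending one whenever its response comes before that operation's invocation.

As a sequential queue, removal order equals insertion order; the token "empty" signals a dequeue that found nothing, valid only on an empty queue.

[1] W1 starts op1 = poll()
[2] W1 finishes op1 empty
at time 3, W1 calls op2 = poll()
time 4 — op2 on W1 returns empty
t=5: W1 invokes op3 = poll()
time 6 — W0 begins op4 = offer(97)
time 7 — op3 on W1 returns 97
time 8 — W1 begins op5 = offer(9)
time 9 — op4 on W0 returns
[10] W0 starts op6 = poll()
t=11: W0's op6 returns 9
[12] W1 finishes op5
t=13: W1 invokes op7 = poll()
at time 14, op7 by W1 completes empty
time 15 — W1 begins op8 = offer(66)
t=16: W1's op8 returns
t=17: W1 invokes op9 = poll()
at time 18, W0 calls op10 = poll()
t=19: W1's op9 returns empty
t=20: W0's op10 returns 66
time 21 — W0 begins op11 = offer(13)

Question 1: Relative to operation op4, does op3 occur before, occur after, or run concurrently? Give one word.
Answer: concurrent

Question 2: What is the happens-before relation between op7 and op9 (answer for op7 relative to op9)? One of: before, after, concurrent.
Answer: before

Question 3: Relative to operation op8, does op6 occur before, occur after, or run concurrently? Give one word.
Answer: before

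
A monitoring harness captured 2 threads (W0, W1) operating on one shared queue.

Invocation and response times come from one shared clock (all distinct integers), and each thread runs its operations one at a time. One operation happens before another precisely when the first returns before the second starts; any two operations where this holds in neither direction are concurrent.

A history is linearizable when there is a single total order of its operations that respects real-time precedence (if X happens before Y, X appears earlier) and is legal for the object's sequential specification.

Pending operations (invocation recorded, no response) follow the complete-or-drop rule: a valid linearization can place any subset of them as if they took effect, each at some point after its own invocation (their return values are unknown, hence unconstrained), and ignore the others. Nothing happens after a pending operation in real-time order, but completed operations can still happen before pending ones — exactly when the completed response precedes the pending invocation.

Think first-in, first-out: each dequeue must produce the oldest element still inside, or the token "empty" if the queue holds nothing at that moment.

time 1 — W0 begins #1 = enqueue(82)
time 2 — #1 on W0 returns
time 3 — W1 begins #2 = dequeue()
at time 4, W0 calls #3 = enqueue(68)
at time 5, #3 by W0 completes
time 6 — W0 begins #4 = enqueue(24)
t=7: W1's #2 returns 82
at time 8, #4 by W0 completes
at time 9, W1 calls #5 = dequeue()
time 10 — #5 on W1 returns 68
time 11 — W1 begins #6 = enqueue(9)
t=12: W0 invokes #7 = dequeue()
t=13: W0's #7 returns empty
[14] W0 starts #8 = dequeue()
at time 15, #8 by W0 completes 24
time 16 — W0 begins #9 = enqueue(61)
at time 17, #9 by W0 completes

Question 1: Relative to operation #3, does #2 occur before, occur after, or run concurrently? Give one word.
concurrent

#2 spans [3,7], #3 spans [4,5]
the intervals overlap in both directions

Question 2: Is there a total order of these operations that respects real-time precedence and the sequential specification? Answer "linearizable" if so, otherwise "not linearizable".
not linearizable

events 1..12 are fine; event 13 — the response of #7 at time 13 — makes the prefix non-linearizable
every one of the 3 real-time-consistent orders over 6 completed queue ops fails the sequential spec
no escape via the 1 pending operation (#6): every completion choice fails
take #1, #2, #3, #4, #5, #7 (pending dropped): step 6 already fails, because #7 dequeue() → empty cannot occur there
take #1, #3, #2, #4, #5, #7 (pending dropped): step 6 already fails, because #7 dequeue() → empty cannot occur there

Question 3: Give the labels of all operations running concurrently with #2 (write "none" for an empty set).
#3, #4

#2 spans [3,7]: anything still running between times 3 and 7 counts as concurrent
#1 [1,2]: before
#3 [4,5]: concurrent
#4 [6,8]: concurrent
#5 [9,10]: after
#6 [11,…): after
#7 [12,13]: after
#8 [14,15]: after
#9 [16,17]: after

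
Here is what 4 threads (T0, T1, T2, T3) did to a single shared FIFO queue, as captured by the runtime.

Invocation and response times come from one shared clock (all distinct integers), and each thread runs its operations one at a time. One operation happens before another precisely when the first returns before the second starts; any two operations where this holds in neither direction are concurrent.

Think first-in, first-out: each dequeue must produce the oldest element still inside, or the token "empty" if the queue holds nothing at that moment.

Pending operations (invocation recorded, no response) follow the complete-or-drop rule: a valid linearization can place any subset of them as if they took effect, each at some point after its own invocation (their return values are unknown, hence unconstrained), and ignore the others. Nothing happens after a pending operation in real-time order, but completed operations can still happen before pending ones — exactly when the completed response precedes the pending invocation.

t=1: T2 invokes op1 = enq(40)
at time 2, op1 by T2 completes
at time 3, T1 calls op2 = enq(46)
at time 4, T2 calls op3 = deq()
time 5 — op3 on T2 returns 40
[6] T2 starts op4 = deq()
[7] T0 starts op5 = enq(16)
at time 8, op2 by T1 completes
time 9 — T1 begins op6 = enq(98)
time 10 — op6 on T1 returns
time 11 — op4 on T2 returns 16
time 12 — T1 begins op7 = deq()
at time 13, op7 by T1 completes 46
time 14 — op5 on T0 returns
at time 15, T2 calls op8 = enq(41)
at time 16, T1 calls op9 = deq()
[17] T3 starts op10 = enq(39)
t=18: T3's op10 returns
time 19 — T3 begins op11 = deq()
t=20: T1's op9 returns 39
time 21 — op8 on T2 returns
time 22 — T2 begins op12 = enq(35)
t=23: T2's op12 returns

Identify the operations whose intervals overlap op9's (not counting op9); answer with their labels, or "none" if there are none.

op10, op11, op8

op9 spans [16,20]; an op avoiding the whole window 16..20 is ordered, any other is concurrent
op1 [1,2]: before
op2 [3,8]: before
op3 [4,5]: before
op4 [6,11]: before
op5 [7,14]: before
op6 [9,10]: before
op7 [12,13]: before
op8 [15,21]: concurrent
op10 [17,18]: concurrent
op11 [19,…): concurrent
op12 [22,23]: after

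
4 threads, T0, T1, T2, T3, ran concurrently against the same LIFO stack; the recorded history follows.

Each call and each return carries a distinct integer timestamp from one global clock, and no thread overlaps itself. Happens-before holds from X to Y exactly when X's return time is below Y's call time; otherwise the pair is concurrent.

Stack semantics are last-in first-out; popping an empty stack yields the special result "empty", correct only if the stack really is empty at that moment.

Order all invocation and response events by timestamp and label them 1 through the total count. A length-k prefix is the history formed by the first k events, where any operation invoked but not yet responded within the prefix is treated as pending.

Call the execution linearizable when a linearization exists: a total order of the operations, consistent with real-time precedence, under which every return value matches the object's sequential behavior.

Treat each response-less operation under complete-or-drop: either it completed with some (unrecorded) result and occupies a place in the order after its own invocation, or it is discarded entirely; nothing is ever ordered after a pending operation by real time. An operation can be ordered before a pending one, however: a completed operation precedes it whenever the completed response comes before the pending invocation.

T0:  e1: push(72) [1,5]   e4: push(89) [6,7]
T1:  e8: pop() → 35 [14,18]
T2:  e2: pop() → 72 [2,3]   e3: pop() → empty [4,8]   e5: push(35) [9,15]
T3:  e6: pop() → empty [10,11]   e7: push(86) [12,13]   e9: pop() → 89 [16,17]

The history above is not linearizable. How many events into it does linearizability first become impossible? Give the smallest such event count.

one valid order for events 1..10 is e1, e2, e3, e4:
step 1: e1 push(72) — stack <72>
step 2: e2 pop() → 72 — stack <>
step 3: e3 pop() → empty — stack <>
step 4: e4 push(89) — stack <89>
include event 11 — e6 responding at 11 — and every candidate order breaks
no escape via the 1 pending operation (e5): every completion choice fails
for example e1, e2, e3, e4, e6 (pending dropped) fails at step 5: e6 pop() → empty is not legal there
for example e1, e2, e4, e3, e6 (pending dropped) fails at step 4: e3 pop() → empty is not legal there

11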